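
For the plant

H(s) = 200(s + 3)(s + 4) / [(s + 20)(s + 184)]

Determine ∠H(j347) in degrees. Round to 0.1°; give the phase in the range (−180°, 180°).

30.1°

At s = jω = j347:
zero (s+3): 3 + j347 → |·| = √(3²+347²) = √120418 ≈ 347.01, ∠ = arctan(347/3) ≈ 89.50°
zero (s+4): 4 + j347 → |·| = √(4²+347²) = √120425 ≈ 347.02, ∠ = arctan(347/4) ≈ 89.34°
pole (s+20): 20 + j347 → |·| = √(20²+347²) = √120809 ≈ 347.58, ∠ = arctan(347/20) ≈ 86.70°
pole (s+184): 184 + j347 → |·| = √(184²+347²) = √154265 ≈ 392.77, ∠ = arctan(347/184) ≈ 62.06°
∠H = 178.84° − 148.76° = 30.08°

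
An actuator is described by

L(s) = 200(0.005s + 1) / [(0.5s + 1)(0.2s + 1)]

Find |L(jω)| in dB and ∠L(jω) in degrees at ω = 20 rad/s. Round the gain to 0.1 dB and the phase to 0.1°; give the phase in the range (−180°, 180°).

At ω = 20 rad/s:
zero (1 + j20·0.005) = 1 + j0.1 → |·| ≈ 1.005, ∠ ≈ 5.71°
pole (1 + j20·0.5) = 1 + j10 → |·| ≈ 10.05, ∠ ≈ 84.29°
pole (1 + j20·0.2) = 1 + j4 → |·| ≈ 4.1231, ∠ ≈ 75.96°
|L| = 200 · 1.005 / (10.05 · 4.1231) ≈ 4.8507
Gain = 20 log₁₀(4.8507) ≈ 13.72 dB
∠L = (5.71°) − (84.29° + 75.96°) = -154.54°

13.7 dB, -154.5°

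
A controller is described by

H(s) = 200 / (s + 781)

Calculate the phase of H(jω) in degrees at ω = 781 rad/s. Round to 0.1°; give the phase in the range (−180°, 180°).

-45.0°

Substitute s = j781:
Numerator: 200 = 200 + j0
Denominator: (j781) + 781 = 781 + j781
|N| = √(200² + 0²) ≈ 200, ∠N ≈ 0.00°
|D| = √(781² + 781²) ≈ 1104.5, ∠D ≈ 45.00°
∠H = 0.00° − 45.00° = -45.00°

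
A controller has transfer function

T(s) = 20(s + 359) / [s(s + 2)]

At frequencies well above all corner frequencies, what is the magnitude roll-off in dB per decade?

Each pole contributes −20 dB/decade at high frequency; each zero contributes +20 dB/decade.
Net: 1 zero(s) − 2 pole(s) → -20 dB/decade.

-20 dB/decade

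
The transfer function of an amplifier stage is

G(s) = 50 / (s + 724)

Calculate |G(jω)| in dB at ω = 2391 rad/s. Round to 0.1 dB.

Substitute s = j2391:
Numerator: 50 = 50 + j0
Denominator: (j2391) + 724 = 724 + j2391
|N| = √(50² + 0²) ≈ 50, ∠N ≈ 0.00°
|D| = √(724² + 2391²) ≈ 2498.2, ∠D ≈ 73.15°
|G| = 50 / 2498.2 ≈ 0.020014
Gain = 20 log₁₀(0.020014) ≈ -33.97 dB

-34.0 dB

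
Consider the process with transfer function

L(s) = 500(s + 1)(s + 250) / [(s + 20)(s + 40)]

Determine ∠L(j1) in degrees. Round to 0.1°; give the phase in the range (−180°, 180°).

40.9°

At s = jω = j1:
zero (s+1): 1 + j1 → |·| = √(1²+1²) = √2 ≈ 1.4142, ∠ = arctan(1/1) ≈ 45.00°
zero (s+250): 250 + j1 → |·| = √(250²+1²) = √62501 ≈ 250, ∠ = arctan(1/250) ≈ 0.23°
pole (s+20): 20 + j1 → |·| = √(20²+1²) = √401 ≈ 20.025, ∠ = arctan(1/20) ≈ 2.86°
pole (s+40): 40 + j1 → |·| = √(40²+1²) = √1601 ≈ 40.012, ∠ = arctan(1/40) ≈ 1.43°
∠L = 45.23° − 4.29° = 40.94°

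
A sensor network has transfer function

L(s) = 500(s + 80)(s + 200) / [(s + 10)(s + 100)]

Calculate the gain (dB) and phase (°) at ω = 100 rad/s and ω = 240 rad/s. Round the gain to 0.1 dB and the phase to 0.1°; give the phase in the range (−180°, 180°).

ω = 100: 60.1 dB, -51.4°; ω = 240: 56.0 dB, -33.2°

At s = jω = j100:
zero (s+80): 80 + j100 → |·| = √(80²+100²) = √16400 ≈ 128.06, ∠ = arctan(100/80) ≈ 51.34°
zero (s+200): 200 + j100 → |·| = √(200²+100²) = √50000 ≈ 223.61, ∠ = arctan(100/200) ≈ 26.57°
pole (s+10): 10 + j100 → |·| = √(10²+100²) = √10100 ≈ 100.5, ∠ = arctan(100/10) ≈ 84.29°
pole (s+100): 100 + j100 → |·| = √(100²+100²) = √20000 ≈ 141.42, ∠ = arctan(100/100) ≈ 45.00°
|L| = 500 · 28635 / 14213 ≈ 1007.4
Gain = 20 log₁₀(1007.4) ≈ 60.06 dB
∠L = 77.91° − 129.29° = -51.38°

At s = jω = j240:
zero (s+80): 80 + j240 → |·| = √(80²+240²) = √64000 ≈ 252.98, ∠ = arctan(240/80) ≈ 71.57°
zero (s+200): 200 + j240 → |·| = √(200²+240²) = √97600 ≈ 312.41, ∠ = arctan(240/200) ≈ 50.19°
pole (s+10): 10 + j240 → |·| = √(10²+240²) = √57700 ≈ 240.21, ∠ = arctan(240/10) ≈ 87.61°
pole (s+100): 100 + j240 → |·| = √(100²+240²) = √67600 ≈ 260, ∠ = arctan(240/100) ≈ 67.38°
|L| = 500 · 79033 / 62455 ≈ 632.72
Gain = 20 log₁₀(632.72) ≈ 56.02 dB
∠L = 121.76° − 154.99° = -33.23°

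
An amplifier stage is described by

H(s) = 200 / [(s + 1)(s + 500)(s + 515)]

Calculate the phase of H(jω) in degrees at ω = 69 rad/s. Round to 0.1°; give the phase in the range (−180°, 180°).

-104.7°

At s = jω = j69:
pole (s+1): 1 + j69 → |·| = √(1²+69²) = √4762 ≈ 69.007, ∠ = arctan(69/1) ≈ 89.17°
pole (s+500): 500 + j69 → |·| = √(500²+69²) = √254761 ≈ 504.74, ∠ = arctan(69/500) ≈ 7.86°
pole (s+515): 515 + j69 → |·| = √(515²+69²) = √269986 ≈ 519.6, ∠ = arctan(69/515) ≈ 7.63°
∠H = 0.00° − 104.66° = -104.66°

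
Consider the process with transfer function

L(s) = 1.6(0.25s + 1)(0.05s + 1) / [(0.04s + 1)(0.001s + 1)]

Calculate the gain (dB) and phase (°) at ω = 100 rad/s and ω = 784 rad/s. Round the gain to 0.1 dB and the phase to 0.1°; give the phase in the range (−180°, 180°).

At ω = 100 rad/s:
zero (1 + j100·0.25) = 1 + j25 → |·| ≈ 25.02, ∠ ≈ 87.71°
zero (1 + j100·0.05) = 1 + j5 → |·| ≈ 5.099, ∠ ≈ 78.69°
pole (1 + j100·0.04) = 1 + j4 → |·| ≈ 4.1231, ∠ ≈ 75.96°
pole (1 + j100·0.001) = 1 + j0.1 → |·| ≈ 1.005, ∠ ≈ 5.71°
|L| = 1.6 · 25.02 · 5.099 / (4.1231 · 1.005) ≈ 49.261
Gain = 20 log₁₀(49.261) ≈ 33.85 dB
∠L = (87.71° + 78.69°) − (75.96° + 5.71°) = 84.73°

At ω = 784 rad/s:
zero (1 + j784·0.25) = 1 + j196 → |·| ≈ 196, ∠ ≈ 89.71°
zero (1 + j784·0.05) = 1 + j39.2 → |·| ≈ 39.213, ∠ ≈ 88.54°
pole (1 + j784·0.04) = 1 + j31.36 → |·| ≈ 31.376, ∠ ≈ 88.17°
pole (1 + j784·0.001) = 1 + j0.784 → |·| ≈ 1.2707, ∠ ≈ 38.10°
|L| = 1.6 · 196 · 39.213 / (31.376 · 1.2707) ≈ 308.44
Gain = 20 log₁₀(308.44) ≈ 49.78 dB
∠L = (89.71° + 88.54°) − (88.17° + 38.10°) = 51.98°

ω = 100: 33.9 dB, 84.7°; ω = 784: 49.8 dB, 52.0°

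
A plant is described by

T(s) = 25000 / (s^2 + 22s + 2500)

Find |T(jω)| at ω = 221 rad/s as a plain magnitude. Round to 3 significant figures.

At s = jω = j221:
quadratic: (j221)² + 22·j221 + 2500 = -46341 + j4862 → |·| ≈ 46595, ∠ ≈ 174.01°
|T| = 25000 / 46595 ≈ 0.53654

0.537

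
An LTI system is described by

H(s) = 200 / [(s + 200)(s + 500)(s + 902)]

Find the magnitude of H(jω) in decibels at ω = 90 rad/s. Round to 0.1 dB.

-114.1 dB

At s = jω = j90:
pole (s+200): 200 + j90 → |·| = √(200²+90²) = √48100 ≈ 219.32, ∠ = arctan(90/200) ≈ 24.23°
pole (s+500): 500 + j90 → |·| = √(500²+90²) = √258100 ≈ 508.04, ∠ = arctan(90/500) ≈ 10.20°
pole (s+902): 902 + j90 → |·| = √(902²+90²) = √821704 ≈ 906.48, ∠ = arctan(90/902) ≈ 5.70°
|H| = 200 / 1.01e+08 ≈ 1.9802e-06
Gain = 20 log₁₀(1.9802e-06) ≈ -114.07 dB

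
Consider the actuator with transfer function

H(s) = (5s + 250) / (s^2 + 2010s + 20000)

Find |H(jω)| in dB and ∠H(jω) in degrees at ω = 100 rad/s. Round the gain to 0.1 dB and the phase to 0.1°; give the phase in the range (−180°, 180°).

Substitute s = j100:
Numerator: 5(j100) + 250 = 250 + j500
Denominator: (j100)^2 + 2010(j100) + 20000 = 10000 + j201000
|N| = √(250² + 500²) ≈ 559.02, ∠N ≈ 63.43°
|D| = √(10000² + 201000²) ≈ 2.0125e+05, ∠D ≈ 87.15°
|H| = 559.02 / 2.0125e+05 ≈ 0.0027777
Gain = 20 log₁₀(0.0027777) ≈ -51.13 dB
∠H = 63.43° − 87.15° = -23.72°

-51.1 dB, -23.7°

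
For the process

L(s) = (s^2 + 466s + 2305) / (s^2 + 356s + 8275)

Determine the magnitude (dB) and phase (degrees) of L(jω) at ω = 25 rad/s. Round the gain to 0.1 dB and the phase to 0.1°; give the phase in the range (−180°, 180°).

0.0 dB, 32.5°

Substitute s = j25:
Numerator: (j25)^2 + 466(j25) + 2305 = 1680 + j11650
Denominator: (j25)^2 + 356(j25) + 8275 = 7650 + j8900
|N| = √(1680² + 11650²) ≈ 11771, ∠N ≈ 81.79°
|D| = √(7650² + 8900²) ≈ 11736, ∠D ≈ 49.32°
|L| = 11771 / 11736 ≈ 1.003
Gain = 20 log₁₀(1.003) ≈ 0.03 dB
∠L = 81.79° − 49.32° = 32.47°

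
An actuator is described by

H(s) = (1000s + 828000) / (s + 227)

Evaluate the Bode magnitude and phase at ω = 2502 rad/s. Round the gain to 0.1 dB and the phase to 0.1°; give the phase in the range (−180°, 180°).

Substitute s = j2502:
Numerator: 1000(j2502) + 828000 = 828000 + j2502000
Denominator: (j2502) + 227 = 227 + j2502
|N| = √(828000² + 2502000²) ≈ 2.6354e+06, ∠N ≈ 71.69°
|D| = √(227² + 2502²) ≈ 2512.3, ∠D ≈ 84.82°
|H| = 2.6354e+06 / 2512.3 ≈ 1049
Gain = 20 log₁₀(1049) ≈ 60.42 dB
∠H = 71.69° − 84.82° = -13.13°

60.4 dB, -13.1°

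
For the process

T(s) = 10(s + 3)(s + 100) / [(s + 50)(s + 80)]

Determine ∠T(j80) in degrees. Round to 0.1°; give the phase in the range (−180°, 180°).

23.5°

At s = jω = j80:
zero (s+3): 3 + j80 → |·| = √(3²+80²) = √6409 ≈ 80.056, ∠ = arctan(80/3) ≈ 87.85°
zero (s+100): 100 + j80 → |·| = √(100²+80²) = √16400 ≈ 128.06, ∠ = arctan(80/100) ≈ 38.66°
pole (s+50): 50 + j80 → |·| = √(50²+80²) = √8900 ≈ 94.34, ∠ = arctan(80/50) ≈ 57.99°
pole (s+80): 80 + j80 → |·| = √(80²+80²) = √12800 ≈ 113.14, ∠ = arctan(80/80) ≈ 45.00°
∠T = 126.51° − 102.99° = 23.52°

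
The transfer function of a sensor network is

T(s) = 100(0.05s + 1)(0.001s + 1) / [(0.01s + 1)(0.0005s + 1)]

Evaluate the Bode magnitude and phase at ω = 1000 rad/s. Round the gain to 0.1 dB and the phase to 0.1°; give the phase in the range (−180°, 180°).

56.0 dB, 23.0°

At ω = 1000 rad/s:
zero (1 + j1000·0.05) = 1 + j50 → |·| ≈ 50.01, ∠ ≈ 88.85°
zero (1 + j1000·0.001) = 1 + j1 → |·| ≈ 1.4142, ∠ ≈ 45.00°
pole (1 + j1000·0.01) = 1 + j10 → |·| ≈ 10.05, ∠ ≈ 84.29°
pole (1 + j1000·0.0005) = 1 + j0.5 → |·| ≈ 1.118, ∠ ≈ 26.57°
|T| = 100 · 50.01 · 1.4142 / (10.05 · 1.118) ≈ 629.45
Gain = 20 log₁₀(629.45) ≈ 55.98 dB
∠T = (88.85° + 45.00°) − (84.29° + 26.57°) = 22.99°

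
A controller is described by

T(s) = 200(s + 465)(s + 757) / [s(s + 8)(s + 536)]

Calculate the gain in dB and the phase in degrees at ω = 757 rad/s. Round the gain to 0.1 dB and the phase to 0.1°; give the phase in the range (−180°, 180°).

At s = jω = j757:
zero (s+465): 465 + j757 → |·| = √(465²+757²) = √789274 ≈ 888.41, ∠ = arctan(757/465) ≈ 58.44°
zero (s+757): 757 + j757 → |·| = √(757²+757²) = √1146098 ≈ 1070.6, ∠ = arctan(757/757) ≈ 45.00°
pole (s+8): 8 + j757 → |·| = √(8²+757²) = √573113 ≈ 757.04, ∠ = arctan(757/8) ≈ 89.39°
pole (s+536): 536 + j757 → |·| = √(536²+757²) = √860345 ≈ 927.55, ∠ = arctan(757/536) ≈ 54.70°
pole at origin: |s| = 757, ∠ = 90.00° (in denominator)
|T| = 200 · 9.5113e+05 / 5.3156e+08 ≈ 0.35786
Gain = 20 log₁₀(0.35786) ≈ -8.93 dB
∠T = 103.44° − 234.09° = -130.65°

-8.9 dB, -130.7°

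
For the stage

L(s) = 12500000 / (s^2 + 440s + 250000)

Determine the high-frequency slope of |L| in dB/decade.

-40 dB/decade

Each pole contributes −20 dB/decade at high frequency; each zero contributes +20 dB/decade.
Net: 0 zero(s) − 2 pole(s) → -40 dB/decade.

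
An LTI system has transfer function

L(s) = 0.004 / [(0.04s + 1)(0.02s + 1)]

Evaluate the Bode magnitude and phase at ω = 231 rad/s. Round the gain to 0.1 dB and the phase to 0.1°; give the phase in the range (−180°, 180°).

At ω = 231 rad/s:
pole (1 + j231·0.04) = 1 + j9.24 → |·| ≈ 9.294, ∠ ≈ 83.82°
pole (1 + j231·0.02) = 1 + j4.62 → |·| ≈ 4.727, ∠ ≈ 77.79°
|L| = 0.004 · 1 / (9.294 · 4.727) ≈ 9.1048e-05
Gain = 20 log₁₀(9.1048e-05) ≈ -80.81 dB
∠L = (0°) − (83.82° + 77.79°) = -161.61°

-80.8 dB, -161.6°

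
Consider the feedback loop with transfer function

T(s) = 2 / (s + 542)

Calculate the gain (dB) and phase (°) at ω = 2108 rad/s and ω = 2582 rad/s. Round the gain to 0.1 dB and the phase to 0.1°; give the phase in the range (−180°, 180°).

At s = jω = j2108:
pole (s+542): 542 + j2108 → |·| = √(542²+2108²) = √4737428 ≈ 2176.6, ∠ = arctan(2108/542) ≈ 75.58°
|T| = 2 / 2176.6 ≈ 0.00091886
Gain = 20 log₁₀(0.00091886) ≈ -60.74 dB
∠T = 0.00° − 75.58° = -75.58°

At s = jω = j2582:
pole (s+542): 542 + j2582 → |·| = √(542²+2582²) = √6960488 ≈ 2638.3, ∠ = arctan(2582/542) ≈ 78.14°
|T| = 2 / 2638.3 ≈ 0.00075806
Gain = 20 log₁₀(0.00075806) ≈ -62.41 dB
∠T = 0.00° − 78.14° = -78.14°

ω = 2108: -60.7 dB, -75.6°; ω = 2582: -62.4 dB, -78.1°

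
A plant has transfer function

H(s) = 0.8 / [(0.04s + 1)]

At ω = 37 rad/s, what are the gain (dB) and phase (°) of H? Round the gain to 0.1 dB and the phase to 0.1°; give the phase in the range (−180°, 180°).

-7.0 dB, -56.0°

At ω = 37 rad/s:
pole (1 + j37·0.04) = 1 + j1.48 → |·| ≈ 1.7862, ∠ ≈ 55.95°
|H| = 0.8 · 1 / (1.7862) ≈ 0.44788
Gain = 20 log₁₀(0.44788) ≈ -6.98 dB
∠H = (0°) − (55.95°) = -55.95°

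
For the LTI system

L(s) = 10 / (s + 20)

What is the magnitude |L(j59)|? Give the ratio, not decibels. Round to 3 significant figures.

0.161

Substitute s = j59:
Numerator: 10 = 10 + j0
Denominator: (j59) + 20 = 20 + j59
|N| = √(10² + 0²) ≈ 10, ∠N ≈ 0.00°
|D| = √(20² + 59²) ≈ 62.298, ∠D ≈ 71.27°
|L| = 10 / 62.298 ≈ 0.16052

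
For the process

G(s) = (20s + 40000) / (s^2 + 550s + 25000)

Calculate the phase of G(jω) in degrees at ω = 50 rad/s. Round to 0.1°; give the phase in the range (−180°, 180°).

-49.3°

Substitute s = j50:
Numerator: 20(j50) + 40000 = 40000 + j1000
Denominator: (j50)^2 + 550(j50) + 25000 = 22500 + j27500
|N| = √(40000² + 1000²) ≈ 40012, ∠N ≈ 1.43°
|D| = √(22500² + 27500²) ≈ 35532, ∠D ≈ 50.71°
∠G = 1.43° − 50.71° = -49.28°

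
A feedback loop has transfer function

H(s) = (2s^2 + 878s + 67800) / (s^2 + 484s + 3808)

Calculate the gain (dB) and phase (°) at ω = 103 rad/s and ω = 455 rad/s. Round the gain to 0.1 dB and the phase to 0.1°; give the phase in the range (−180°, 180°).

Substitute s = j103:
Numerator: 2(j103)^2 + 878(j103) + 67800 = 46582 + j90434
Denominator: (j103)^2 + 484(j103) + 3808 = -6801 + j49852
|N| = √(46582² + 90434²) ≈ 1.0173e+05, ∠N ≈ 62.75°
|D| = √(6801² + 49852²) ≈ 50314, ∠D ≈ 97.77°
|H| = 1.0173e+05 / 50314 ≈ 2.0219
Gain = 20 log₁₀(2.0219) ≈ 6.12 dB
∠H = 62.75° − 97.77° = -35.02°

Substitute s = j455:
Numerator: 2(j455)^2 + 878(j455) + 67800 = -346250 + j399490
Denominator: (j455)^2 + 484(j455) + 3808 = -203217 + j220220
|N| = √(346250² + 399490²) ≈ 5.2866e+05, ∠N ≈ 130.92°
|D| = √(203217² + 220220²) ≈ 2.9966e+05, ∠D ≈ 132.70°
|H| = 5.2866e+05 / 2.9966e+05 ≈ 1.7642
Gain = 20 log₁₀(1.7642) ≈ 4.93 dB
∠H = 130.92° − 132.70° = -1.78°

ω = 103: 6.1 dB, -35.0°; ω = 455: 4.9 dB, -1.8°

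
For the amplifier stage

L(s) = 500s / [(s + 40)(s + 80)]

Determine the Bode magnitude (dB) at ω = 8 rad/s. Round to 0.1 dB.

At s = jω = j8:
zero at origin: s = j8 → |·| = 8, ∠ = 90.00°
pole (s+40): 40 + j8 → |·| = √(40²+8²) = √1664 ≈ 40.792, ∠ = arctan(8/40) ≈ 11.31°
pole (s+80): 80 + j8 → |·| = √(80²+8²) = √6464 ≈ 80.399, ∠ = arctan(8/80) ≈ 5.71°
|L| = 500 · 8 / 3279.6 ≈ 1.2197
Gain = 20 log₁₀(1.2197) ≈ 1.73 dB

1.7 dB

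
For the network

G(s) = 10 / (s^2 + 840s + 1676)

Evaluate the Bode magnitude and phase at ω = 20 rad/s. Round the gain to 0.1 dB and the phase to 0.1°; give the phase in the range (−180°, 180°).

-64.5 dB, -85.7°

Substitute s = j20:
Numerator: 10 = 10 + j0
Denominator: (j20)^2 + 840(j20) + 1676 = 1276 + j16800
|N| = √(10² + 0²) ≈ 10, ∠N ≈ 0.00°
|D| = √(1276² + 16800²) ≈ 16848, ∠D ≈ 85.66°
|G| = 10 / 16848 ≈ 0.00059354
Gain = 20 log₁₀(0.00059354) ≈ -64.53 dB
∠G = 0.00° − 85.66° = -85.66°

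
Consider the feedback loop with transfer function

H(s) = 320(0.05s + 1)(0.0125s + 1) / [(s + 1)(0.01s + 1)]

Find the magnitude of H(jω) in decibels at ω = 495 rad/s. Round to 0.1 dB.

26.0 dB

At ω = 495 rad/s:
zero (1 + j495·0.05) = 1 + j24.75 → |·| ≈ 24.77, ∠ ≈ 87.69°
zero (1 + j495·0.0125) = 1 + j6.1875 → |·| ≈ 6.2678, ∠ ≈ 80.82°
pole (1 + j495·1) = 1 + j495 → |·| ≈ 495, ∠ ≈ 89.88°
pole (1 + j495·0.01) = 1 + j4.95 → |·| ≈ 5.05, ∠ ≈ 78.58°
|H| = 320 · 24.77 · 6.2678 / (495 · 5.05) ≈ 19.874
Gain = 20 log₁₀(19.874) ≈ 25.97 dB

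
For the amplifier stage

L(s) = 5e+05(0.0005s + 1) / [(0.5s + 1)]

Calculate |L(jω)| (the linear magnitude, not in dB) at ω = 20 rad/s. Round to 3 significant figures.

4.98e+04

At ω = 20 rad/s:
zero (1 + j20·0.0005) = 1 + j0.01 → |·| ≈ 1, ∠ ≈ 0.57°
pole (1 + j20·0.5) = 1 + j10 → |·| ≈ 10.05, ∠ ≈ 84.29°
|L| = 5e+05 · 1 / (10.05) ≈ 49751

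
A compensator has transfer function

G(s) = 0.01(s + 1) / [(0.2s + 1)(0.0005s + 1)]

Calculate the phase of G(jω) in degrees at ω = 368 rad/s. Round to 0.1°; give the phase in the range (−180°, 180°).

-9.8°

At ω = 368 rad/s:
zero (1 + j368·1) = 1 + j368 → |·| ≈ 368, ∠ ≈ 89.84°
pole (1 + j368·0.2) = 1 + j73.6 → |·| ≈ 73.607, ∠ ≈ 89.22°
pole (1 + j368·0.0005) = 1 + j0.184 → |·| ≈ 1.0168, ∠ ≈ 10.43°
∠G = (89.84°) − (89.22° + 10.43°) = -9.81°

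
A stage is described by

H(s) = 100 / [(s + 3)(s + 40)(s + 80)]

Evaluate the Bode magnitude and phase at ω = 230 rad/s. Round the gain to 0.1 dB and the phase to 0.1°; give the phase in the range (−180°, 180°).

At s = jω = j230:
pole (s+3): 3 + j230 → |·| = √(3²+230²) = √52909 ≈ 230.02, ∠ = arctan(230/3) ≈ 89.25°
pole (s+40): 40 + j230 → |·| = √(40²+230²) = √54500 ≈ 233.45, ∠ = arctan(230/40) ≈ 80.13°
pole (s+80): 80 + j230 → |·| = √(80²+230²) = √59300 ≈ 243.52, ∠ = arctan(230/80) ≈ 70.82°
|H| = 100 / 1.3077e+07 ≈ 7.647e-06
Gain = 20 log₁₀(7.647e-06) ≈ -102.33 dB
∠H = 0.00° − 240.20° = -240.20° ≡ 119.80° (principal value)

-102.3 dB, 119.8°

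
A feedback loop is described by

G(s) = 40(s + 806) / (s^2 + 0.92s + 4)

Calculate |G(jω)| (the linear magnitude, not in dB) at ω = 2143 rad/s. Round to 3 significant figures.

At s = jω = j2143:
zero (s+806): 806 + j2143 → |·| = √(806²+2143²) = √5242085 ≈ 2289.6, ∠ = arctan(2143/806) ≈ 69.39°
quadratic: (j2143)² + 0.92·j2143 + 4 = -4592445 + j1971.56 → |·| ≈ 4.5924e+06, ∠ ≈ 179.98°
|G| = 40 · 2289.6 / 4.5924e+06 ≈ 0.019943

0.0199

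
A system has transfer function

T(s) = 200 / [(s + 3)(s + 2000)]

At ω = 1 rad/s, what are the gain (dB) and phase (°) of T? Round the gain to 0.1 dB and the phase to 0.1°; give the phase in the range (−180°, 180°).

-30.0 dB, -18.5°

At s = jω = j1:
pole (s+3): 3 + j1 → |·| = √(3²+1²) = √10 ≈ 3.1623, ∠ = arctan(1/3) ≈ 18.43°
pole (s+2000): 2000 + j1 → |·| = √(2000²+1²) = √4000001 ≈ 2000, ∠ = arctan(1/2000) ≈ 0.03°
|T| = 200 / 6324.6 ≈ 0.031623
Gain = 20 log₁₀(0.031623) ≈ -30.00 dB
∠T = 0.00° − 18.46° = -18.46°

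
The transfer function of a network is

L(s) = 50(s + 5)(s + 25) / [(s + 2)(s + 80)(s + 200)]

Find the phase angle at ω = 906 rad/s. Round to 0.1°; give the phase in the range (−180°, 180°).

-74.3°

At s = jω = j906:
zero (s+5): 5 + j906 → |·| = √(5²+906²) = √820861 ≈ 906.01, ∠ = arctan(906/5) ≈ 89.68°
zero (s+25): 25 + j906 → |·| = √(25²+906²) = √821461 ≈ 906.34, ∠ = arctan(906/25) ≈ 88.42°
pole (s+2): 2 + j906 → |·| = √(2²+906²) = √820840 ≈ 906, ∠ = arctan(906/2) ≈ 89.87°
pole (s+80): 80 + j906 → |·| = √(80²+906²) = √827236 ≈ 909.53, ∠ = arctan(906/80) ≈ 84.95°
pole (s+200): 200 + j906 → |·| = √(200²+906²) = √860836 ≈ 927.81, ∠ = arctan(906/200) ≈ 77.55°
∠L = 178.10° − 252.37° = -74.27°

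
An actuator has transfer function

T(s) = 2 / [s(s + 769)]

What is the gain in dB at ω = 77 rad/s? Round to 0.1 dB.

-89.5 dB

At s = jω = j77:
pole (s+769): 769 + j77 → |·| = √(769²+77²) = √597290 ≈ 772.85, ∠ = arctan(77/769) ≈ 5.72°
pole at origin: |s| = 77, ∠ = 90.00° (in denominator)
|T| = 2 / 59509 ≈ 3.3608e-05
Gain = 20 log₁₀(3.3608e-05) ≈ -89.47 dB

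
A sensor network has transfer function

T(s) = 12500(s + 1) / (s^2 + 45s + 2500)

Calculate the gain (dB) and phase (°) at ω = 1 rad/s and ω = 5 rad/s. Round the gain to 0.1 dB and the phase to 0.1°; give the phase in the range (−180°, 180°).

At s = jω = j1:
zero (s+1): 1 + j1 → |·| = √(1²+1²) = √2 ≈ 1.4142, ∠ = arctan(1/1) ≈ 45.00°
quadratic: (j1)² + 45·j1 + 2500 = 2499 + j45 → |·| ≈ 2499.4, ∠ ≈ 1.03°
|T| = 12500 · 1.4142 / 2499.4 ≈ 7.0727
Gain = 20 log₁₀(7.0727) ≈ 16.99 dB
∠T = 45.00° − 1.03° = 43.97°

At s = jω = j5:
zero (s+1): 1 + j5 → |·| = √(1²+5²) = √26 ≈ 5.099, ∠ = arctan(5/1) ≈ 78.69°
quadratic: (j5)² + 45·j5 + 2500 = 2475 + j225 → |·| ≈ 2485.2, ∠ ≈ 5.19°
|T| = 12500 · 5.099 / 2485.2 ≈ 25.647
Gain = 20 log₁₀(25.647) ≈ 28.18 dB
∠T = 78.69° − 5.19° = 73.50°

ω = 1: 17.0 dB, 44.0°; ω = 5: 28.2 dB, 73.5°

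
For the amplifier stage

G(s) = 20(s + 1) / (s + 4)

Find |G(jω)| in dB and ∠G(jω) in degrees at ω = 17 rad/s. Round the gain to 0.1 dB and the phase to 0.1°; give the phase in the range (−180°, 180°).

At s = jω = j17:
zero (s+1): 1 + j17 → |·| = √(1²+17²) = √290 ≈ 17.029, ∠ = arctan(17/1) ≈ 86.63°
pole (s+4): 4 + j17 → |·| = √(4²+17²) = √305 ≈ 17.464, ∠ = arctan(17/4) ≈ 76.76°
|G| = 20 · 17.029 / 17.464 ≈ 19.502
Gain = 20 log₁₀(19.502) ≈ 25.80 dB
∠G = 86.63° − 76.76° = 9.87°

25.8 dB, 9.9°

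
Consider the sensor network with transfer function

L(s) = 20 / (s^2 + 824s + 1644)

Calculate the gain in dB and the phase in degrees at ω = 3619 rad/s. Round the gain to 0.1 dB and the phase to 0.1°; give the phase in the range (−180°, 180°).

-116.5 dB, -167.2°

Substitute s = j3619:
Numerator: 20 = 20 + j0
Denominator: (j3619)^2 + 824(j3619) + 1644 = -13095517 + j2982056
|N| = √(20² + 0²) ≈ 20, ∠N ≈ 0.00°
|D| = √(13095517² + 2982056²) ≈ 1.3431e+07, ∠D ≈ 167.17°
|L| = 20 / 1.3431e+07 ≈ 1.4891e-06
Gain = 20 log₁₀(1.4891e-06) ≈ -116.54 dB
∠L = 0.00° − 167.17° = -167.17°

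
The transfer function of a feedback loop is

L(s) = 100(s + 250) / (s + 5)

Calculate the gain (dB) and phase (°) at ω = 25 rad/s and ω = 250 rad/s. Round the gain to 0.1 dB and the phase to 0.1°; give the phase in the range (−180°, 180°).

At s = jω = j25:
zero (s+250): 250 + j25 → |·| = √(250²+25²) = √63125 ≈ 251.25, ∠ = arctan(25/250) ≈ 5.71°
pole (s+5): 5 + j25 → |·| = √(5²+25²) = √650 ≈ 25.495, ∠ = arctan(25/5) ≈ 78.69°
|L| = 100 · 251.25 / 25.495 ≈ 985.49
Gain = 20 log₁₀(985.49) ≈ 59.87 dB
∠L = 5.71° − 78.69° = -72.98°

At s = jω = j250:
zero (s+250): 250 + j250 → |·| = √(250²+250²) = √125000 ≈ 353.55, ∠ = arctan(250/250) ≈ 45.00°
pole (s+5): 5 + j250 → |·| = √(5²+250²) = √62525 ≈ 250.05, ∠ = arctan(250/5) ≈ 88.85°
|L| = 100 · 353.55 / 250.05 ≈ 141.39
Gain = 20 log₁₀(141.39) ≈ 43.01 dB
∠L = 45.00° − 88.85° = -43.85°

ω = 25: 59.9 dB, -73.0°; ω = 250: 43.0 dB, -43.9°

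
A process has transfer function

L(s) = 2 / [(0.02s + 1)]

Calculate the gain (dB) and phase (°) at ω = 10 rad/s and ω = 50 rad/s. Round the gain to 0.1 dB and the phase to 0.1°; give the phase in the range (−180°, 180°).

At ω = 10 rad/s:
pole (1 + j10·0.02) = 1 + j0.2 → |·| ≈ 1.0198, ∠ ≈ 11.31°
|L| = 2 · 1 / (1.0198) ≈ 1.9612
Gain = 20 log₁₀(1.9612) ≈ 5.85 dB
∠L = (0°) − (11.31°) = -11.31°

At ω = 50 rad/s:
pole (1 + j50·0.02) = 1 + j1 → |·| ≈ 1.4142, ∠ ≈ 45.00°
|L| = 2 · 1 / (1.4142) ≈ 1.4142
Gain = 20 log₁₀(1.4142) ≈ 3.01 dB
∠L = (0°) − (45.00°) = -45.00°

ω = 10: 5.9 dB, -11.3°; ω = 50: 3.0 dB, -45.0°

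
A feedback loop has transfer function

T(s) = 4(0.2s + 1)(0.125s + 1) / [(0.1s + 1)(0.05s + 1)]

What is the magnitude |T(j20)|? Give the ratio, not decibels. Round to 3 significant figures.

14.0

At ω = 20 rad/s:
zero (1 + j20·0.2) = 1 + j4 → |·| ≈ 4.1231, ∠ ≈ 75.96°
zero (1 + j20·0.125) = 1 + j2.5 → |·| ≈ 2.6926, ∠ ≈ 68.20°
pole (1 + j20·0.1) = 1 + j2 → |·| ≈ 2.2361, ∠ ≈ 63.43°
pole (1 + j20·0.05) = 1 + j1 → |·| ≈ 1.4142, ∠ ≈ 45.00°
|T| = 4 · 4.1231 · 2.6926 / (2.2361 · 1.4142) ≈ 14.043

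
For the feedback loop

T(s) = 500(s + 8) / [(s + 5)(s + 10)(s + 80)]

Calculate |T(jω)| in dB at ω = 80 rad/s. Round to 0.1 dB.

At s = jω = j80:
zero (s+8): 8 + j80 → |·| = √(8²+80²) = √6464 ≈ 80.399, ∠ = arctan(80/8) ≈ 84.29°
pole (s+5): 5 + j80 → |·| = √(5²+80²) = √6425 ≈ 80.156, ∠ = arctan(80/5) ≈ 86.42°
pole (s+10): 10 + j80 → |·| = √(10²+80²) = √6500 ≈ 80.623, ∠ = arctan(80/10) ≈ 82.87°
pole (s+80): 80 + j80 → |·| = √(80²+80²) = √12800 ≈ 113.14, ∠ = arctan(80/80) ≈ 45.00°
|T| = 500 · 80.399 / 7.3116e+05 ≈ 0.05498
Gain = 20 log₁₀(0.05498) ≈ -25.20 dB

-25.2 dB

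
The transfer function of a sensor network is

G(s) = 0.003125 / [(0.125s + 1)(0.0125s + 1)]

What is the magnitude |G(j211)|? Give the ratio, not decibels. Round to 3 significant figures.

4.20e-05

At ω = 211 rad/s:
pole (1 + j211·0.125) = 1 + j26.375 → |·| ≈ 26.394, ∠ ≈ 87.83°
pole (1 + j211·0.0125) = 1 + j2.6375 → |·| ≈ 2.8207, ∠ ≈ 69.24°
|G| = 0.003125 · 1 / (26.394 · 2.8207) ≈ 4.1975e-05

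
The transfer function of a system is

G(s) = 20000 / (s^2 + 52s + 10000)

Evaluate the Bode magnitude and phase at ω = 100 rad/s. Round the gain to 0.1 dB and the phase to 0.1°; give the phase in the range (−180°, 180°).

At s = jω = j100:
quadratic: (j100)² + 52·j100 + 10000 = 0 + j5200 → |·| ≈ 5200, ∠ ≈ 90.00°
|G| = 20000 / 5200 ≈ 3.8462
Gain = 20 log₁₀(3.8462) ≈ 11.70 dB
∠G = 0.00° − 90.00° = -90.00°

11.7 dB, -90.0°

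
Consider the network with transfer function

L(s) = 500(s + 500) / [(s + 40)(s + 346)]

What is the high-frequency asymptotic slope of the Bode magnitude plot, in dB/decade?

-20 dB/decade

Each pole contributes −20 dB/decade at high frequency; each zero contributes +20 dB/decade.
Net: 1 zero(s) − 2 pole(s) → -20 dB/decade.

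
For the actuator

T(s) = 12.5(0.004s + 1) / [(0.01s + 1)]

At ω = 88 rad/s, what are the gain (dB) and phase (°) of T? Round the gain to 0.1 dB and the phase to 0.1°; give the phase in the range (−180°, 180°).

At ω = 88 rad/s:
zero (1 + j88·0.004) = 1 + j0.352 → |·| ≈ 1.0601, ∠ ≈ 19.39°
pole (1 + j88·0.01) = 1 + j0.88 → |·| ≈ 1.3321, ∠ ≈ 41.35°
|T| = 12.5 · 1.0601 / (1.3321) ≈ 9.9476
Gain = 20 log₁₀(9.9476) ≈ 19.95 dB
∠T = (19.39°) − (41.35°) = -21.96°

20.0 dB, -22.0°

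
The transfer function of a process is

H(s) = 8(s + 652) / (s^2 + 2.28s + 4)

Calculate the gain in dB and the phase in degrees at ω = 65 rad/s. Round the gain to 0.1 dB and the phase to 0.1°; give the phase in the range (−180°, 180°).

1.9 dB, -172.3°

At s = jω = j65:
zero (s+652): 652 + j65 → |·| = √(652²+65²) = √429329 ≈ 655.23, ∠ = arctan(65/652) ≈ 5.69°
quadratic: (j65)² + 2.28·j65 + 4 = -4221 + j148.2 → |·| ≈ 4223.6, ∠ ≈ 177.99°
|H| = 8 · 655.23 / 4223.6 ≈ 1.2411
Gain = 20 log₁₀(1.2411) ≈ 1.88 dB
∠H = 5.69° − 177.99° = -172.30°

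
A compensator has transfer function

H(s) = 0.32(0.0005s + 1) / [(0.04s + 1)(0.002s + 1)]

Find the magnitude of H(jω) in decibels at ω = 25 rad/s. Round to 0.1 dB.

-12.9 dB

At ω = 25 rad/s:
zero (1 + j25·0.0005) = 1 + j0.0125 → |·| ≈ 1.0001, ∠ ≈ 0.72°
pole (1 + j25·0.04) = 1 + j1 → |·| ≈ 1.4142, ∠ ≈ 45.00°
pole (1 + j25·0.002) = 1 + j0.05 → |·| ≈ 1.0012, ∠ ≈ 2.86°
|H| = 0.32 · 1.0001 / (1.4142 · 1.0012) ≈ 0.22603
Gain = 20 log₁₀(0.22603) ≈ -12.92 dB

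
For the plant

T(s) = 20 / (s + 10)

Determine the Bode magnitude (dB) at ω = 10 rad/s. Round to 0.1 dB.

3.0 dB

Substitute s = j10:
Numerator: 20 = 20 + j0
Denominator: (j10) + 10 = 10 + j10
|N| = √(20² + 0²) ≈ 20, ∠N ≈ 0.00°
|D| = √(10² + 10²) ≈ 14.142, ∠D ≈ 45.00°
|T| = 20 / 14.142 ≈ 1.4142
Gain = 20 log₁₀(1.4142) ≈ 3.01 dB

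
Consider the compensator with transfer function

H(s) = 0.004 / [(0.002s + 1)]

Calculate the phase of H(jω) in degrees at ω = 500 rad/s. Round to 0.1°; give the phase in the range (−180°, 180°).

At ω = 500 rad/s:
pole (1 + j500·0.002) = 1 + j1 → |·| ≈ 1.4142, ∠ ≈ 45.00°
∠H = (0°) − (45.00°) = -45.00°

-45.0°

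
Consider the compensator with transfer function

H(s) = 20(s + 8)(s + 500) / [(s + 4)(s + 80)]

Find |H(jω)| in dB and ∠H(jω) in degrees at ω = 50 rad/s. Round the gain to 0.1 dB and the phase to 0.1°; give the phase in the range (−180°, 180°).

At s = jω = j50:
zero (s+8): 8 + j50 → |·| = √(8²+50²) = √2564 ≈ 50.636, ∠ = arctan(50/8) ≈ 80.91°
zero (s+500): 500 + j50 → |·| = √(500²+50²) = √252500 ≈ 502.49, ∠ = arctan(50/500) ≈ 5.71°
pole (s+4): 4 + j50 → |·| = √(4²+50²) = √2516 ≈ 50.16, ∠ = arctan(50/4) ≈ 85.43°
pole (s+80): 80 + j50 → |·| = √(80²+50²) = √8900 ≈ 94.34, ∠ = arctan(50/80) ≈ 32.01°
|H| = 20 · 25444 / 4732.1 ≈ 107.54
Gain = 20 log₁₀(107.54) ≈ 40.63 dB
∠H = 86.62° − 117.44° = -30.82°

40.6 dB, -30.8°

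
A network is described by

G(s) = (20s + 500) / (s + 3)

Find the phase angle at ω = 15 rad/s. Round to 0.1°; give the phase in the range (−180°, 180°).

-47.7°

Substitute s = j15:
Numerator: 20(j15) + 500 = 500 + j300
Denominator: (j15) + 3 = 3 + j15
|N| = √(500² + 300²) ≈ 583.1, ∠N ≈ 30.96°
|D| = √(3² + 15²) ≈ 15.297, ∠D ≈ 78.69°
∠G = 30.96° − 78.69° = -47.73°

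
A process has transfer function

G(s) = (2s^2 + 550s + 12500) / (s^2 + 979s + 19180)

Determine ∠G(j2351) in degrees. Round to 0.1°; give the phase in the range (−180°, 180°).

Substitute s = j2351:
Numerator: 2(j2351)^2 + 550(j2351) + 12500 = -11041902 + j1293050
Denominator: (j2351)^2 + 979(j2351) + 19180 = -5508021 + j2301629
|N| = √(11041902² + 1293050²) ≈ 1.1117e+07, ∠N ≈ 173.32°
|D| = √(5508021² + 2301629²) ≈ 5.9696e+06, ∠D ≈ 157.32°
∠G = 173.32° − 157.32° = 16.00°

16.0°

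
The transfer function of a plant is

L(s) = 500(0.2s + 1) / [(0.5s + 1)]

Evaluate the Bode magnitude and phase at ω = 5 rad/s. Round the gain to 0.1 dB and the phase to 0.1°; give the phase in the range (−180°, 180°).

At ω = 5 rad/s:
zero (1 + j5·0.2) = 1 + j1 → |·| ≈ 1.4142, ∠ ≈ 45.00°
pole (1 + j5·0.5) = 1 + j2.5 → |·| ≈ 2.6926, ∠ ≈ 68.20°
|L| = 500 · 1.4142 / (2.6926) ≈ 262.61
Gain = 20 log₁₀(262.61) ≈ 48.39 dB
∠L = (45.00°) − (68.20°) = -23.20°

48.4 dB, -23.2°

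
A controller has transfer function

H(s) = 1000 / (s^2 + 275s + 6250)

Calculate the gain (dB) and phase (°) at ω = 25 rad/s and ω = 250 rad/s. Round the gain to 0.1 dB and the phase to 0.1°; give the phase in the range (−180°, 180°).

ω = 25: -19.0 dB, -50.7°; ω = 250: -39.0 dB, -129.3°

Substitute s = j25:
Numerator: 1000 = 1000 + j0
Denominator: (j25)^2 + 275(j25) + 6250 = 5625 + j6875
|N| = √(1000² + 0²) ≈ 1000, ∠N ≈ 0.00°
|D| = √(5625² + 6875²) ≈ 8882.9, ∠D ≈ 50.71°
|H| = 1000 / 8882.9 ≈ 0.11258
Gain = 20 log₁₀(0.11258) ≈ -18.97 dB
∠H = 0.00° − 50.71° = -50.71°

Substitute s = j250:
Numerator: 1000 = 1000 + j0
Denominator: (j250)^2 + 275(j250) + 6250 = -56250 + j68750
|N| = √(1000² + 0²) ≈ 1000, ∠N ≈ 0.00°
|D| = √(56250² + 68750²) ≈ 88829, ∠D ≈ 129.29°
|H| = 1000 / 88829 ≈ 0.011258
Gain = 20 log₁₀(0.011258) ≈ -38.97 dB
∠H = 0.00° − 129.29° = -129.29°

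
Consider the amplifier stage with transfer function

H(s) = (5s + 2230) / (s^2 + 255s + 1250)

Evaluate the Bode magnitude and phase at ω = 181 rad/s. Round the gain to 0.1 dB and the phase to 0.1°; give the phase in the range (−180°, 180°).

-27.3 dB, -102.2°

Substitute s = j181:
Numerator: 5(j181) + 2230 = 2230 + j905
Denominator: (j181)^2 + 255(j181) + 1250 = -31511 + j46155
|N| = √(2230² + 905²) ≈ 2406.6, ∠N ≈ 22.09°
|D| = √(31511² + 46155²) ≈ 55886, ∠D ≈ 124.32°
|H| = 2406.6 / 55886 ≈ 0.043063
Gain = 20 log₁₀(0.043063) ≈ -27.32 dB
∠H = 22.09° − 124.32° = -102.23°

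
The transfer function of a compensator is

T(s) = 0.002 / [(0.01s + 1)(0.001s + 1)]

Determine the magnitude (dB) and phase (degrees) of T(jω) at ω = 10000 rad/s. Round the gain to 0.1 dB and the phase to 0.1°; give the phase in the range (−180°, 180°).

-114.0 dB, -173.7°

At ω = 10000 rad/s:
pole (1 + j10000·0.01) = 1 + j100 → |·| ≈ 100, ∠ ≈ 89.43°
pole (1 + j10000·0.001) = 1 + j10 → |·| ≈ 10.05, ∠ ≈ 84.29°
|T| = 0.002 · 1 / (100 · 10.05) ≈ 1.99e-06
Gain = 20 log₁₀(1.99e-06) ≈ -114.02 dB
∠T = (0°) − (89.43° + 84.29°) = -173.72°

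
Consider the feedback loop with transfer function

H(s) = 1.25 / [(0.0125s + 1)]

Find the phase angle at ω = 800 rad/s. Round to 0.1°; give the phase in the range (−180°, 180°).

-84.3°

At ω = 800 rad/s:
pole (1 + j800·0.0125) = 1 + j10 → |·| ≈ 10.05, ∠ ≈ 84.29°
∠H = (0°) − (84.29°) = -84.29°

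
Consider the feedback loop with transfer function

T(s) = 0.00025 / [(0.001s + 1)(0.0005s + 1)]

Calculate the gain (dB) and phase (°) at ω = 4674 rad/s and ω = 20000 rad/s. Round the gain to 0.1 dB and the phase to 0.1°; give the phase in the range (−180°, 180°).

At ω = 4674 rad/s:
pole (1 + j4674·0.001) = 1 + j4.674 → |·| ≈ 4.7798, ∠ ≈ 77.92°
pole (1 + j4674·0.0005) = 1 + j2.337 → |·| ≈ 2.542, ∠ ≈ 66.83°
|T| = 0.00025 · 1 / (4.7798 · 2.542) ≈ 2.0576e-05
Gain = 20 log₁₀(2.0576e-05) ≈ -93.73 dB
∠T = (0°) − (77.92° + 66.83°) = -144.75°

At ω = 20000 rad/s:
pole (1 + j20000·0.001) = 1 + j20 → |·| ≈ 20.025, ∠ ≈ 87.14°
pole (1 + j20000·0.0005) = 1 + j10 → |·| ≈ 10.05, ∠ ≈ 84.29°
|T| = 0.00025 · 1 / (20.025 · 10.05) ≈ 1.2422e-06
Gain = 20 log₁₀(1.2422e-06) ≈ -118.12 dB
∠T = (0°) − (87.14° + 84.29°) = -171.43°

ω = 4674: -93.7 dB, -144.8°; ω = 20000: -118.1 dB, -171.4°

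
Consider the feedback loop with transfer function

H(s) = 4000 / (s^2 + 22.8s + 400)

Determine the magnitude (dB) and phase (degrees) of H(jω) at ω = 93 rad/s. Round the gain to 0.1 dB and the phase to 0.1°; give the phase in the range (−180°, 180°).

-6.6 dB, -165.6°

At s = jω = j93:
quadratic: (j93)² + 22.8·j93 + 400 = -8249 + j2120.4 → |·| ≈ 8517.2, ∠ ≈ 165.58°
|H| = 4000 / 8517.2 ≈ 0.46964
Gain = 20 log₁₀(0.46964) ≈ -6.56 dB
∠H = 0.00° − 165.58° = -165.58°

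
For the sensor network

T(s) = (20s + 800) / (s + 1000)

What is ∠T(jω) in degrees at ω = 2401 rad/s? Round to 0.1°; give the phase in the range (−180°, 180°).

21.7°

Substitute s = j2401:
Numerator: 20(j2401) + 800 = 800 + j48020
Denominator: (j2401) + 1000 = 1000 + j2401
|N| = √(800² + 48020²) ≈ 48027, ∠N ≈ 89.05°
|D| = √(1000² + 2401²) ≈ 2600.9, ∠D ≈ 67.39°
∠T = 89.05° − 67.39° = 21.66°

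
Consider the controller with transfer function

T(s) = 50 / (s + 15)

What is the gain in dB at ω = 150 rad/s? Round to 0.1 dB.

At s = jω = j150:
pole (s+15): 15 + j150 → |·| = √(15²+150²) = √22725 ≈ 150.75, ∠ = arctan(150/15) ≈ 84.29°
|T| = 50 / 150.75 ≈ 0.33167
Gain = 20 log₁₀(0.33167) ≈ -9.59 dB

-9.6 dB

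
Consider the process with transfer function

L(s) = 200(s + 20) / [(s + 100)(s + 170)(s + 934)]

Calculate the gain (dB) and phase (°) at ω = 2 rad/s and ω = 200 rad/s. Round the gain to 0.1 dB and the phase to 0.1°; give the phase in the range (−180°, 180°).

ω = 2: -71.9 dB, 3.8°; ω = 200: -62.9 dB, -40.9°

At s = jω = j2:
zero (s+20): 20 + j2 → |·| = √(20²+2²) = √404 ≈ 20.1, ∠ = arctan(2/20) ≈ 5.71°
pole (s+100): 100 + j2 → |·| = √(100²+2²) = √10004 ≈ 100.02, ∠ = arctan(2/100) ≈ 1.15°
pole (s+170): 170 + j2 → |·| = √(170²+2²) = √28904 ≈ 170.01, ∠ = arctan(2/170) ≈ 0.67°
pole (s+934): 934 + j2 → |·| = √(934²+2²) = √872360 ≈ 934, ∠ = arctan(2/934) ≈ 0.12°
|L| = 200 · 20.1 / 1.5882e+07 ≈ 0.00025312
Gain = 20 log₁₀(0.00025312) ≈ -71.93 dB
∠L = 5.71° − 1.94° = 3.77°

At s = jω = j200:
zero (s+20): 20 + j200 → |·| = √(20²+200²) = √40400 ≈ 201, ∠ = arctan(200/20) ≈ 84.29°
pole (s+100): 100 + j200 → |·| = √(100²+200²) = √50000 ≈ 223.61, ∠ = arctan(200/100) ≈ 63.43°
pole (s+170): 170 + j200 → |·| = √(170²+200²) = √68900 ≈ 262.49, ∠ = arctan(200/170) ≈ 49.64°
pole (s+934): 934 + j200 → |·| = √(934²+200²) = √912356 ≈ 955.17, ∠ = arctan(200/934) ≈ 12.09°
|L| = 200 · 201 / 5.6064e+07 ≈ 0.00071704
Gain = 20 log₁₀(0.00071704) ≈ -62.89 dB
∠L = 84.29° − 125.16° = -40.87°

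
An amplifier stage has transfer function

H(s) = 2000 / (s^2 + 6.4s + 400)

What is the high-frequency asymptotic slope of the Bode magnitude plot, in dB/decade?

-40 dB/decade

Each pole contributes −20 dB/decade at high frequency; each zero contributes +20 dB/decade.
Net: 0 zero(s) − 2 pole(s) → -40 dB/decade.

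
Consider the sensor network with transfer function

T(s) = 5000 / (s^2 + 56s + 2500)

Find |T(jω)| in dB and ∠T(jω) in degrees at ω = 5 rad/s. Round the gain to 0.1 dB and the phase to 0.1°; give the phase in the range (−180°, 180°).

6.1 dB, -6.5°

At s = jω = j5:
quadratic: (j5)² + 56·j5 + 2500 = 2475 + j280 → |·| ≈ 2490.8, ∠ ≈ 6.45°
|T| = 5000 / 2490.8 ≈ 2.0074
Gain = 20 log₁₀(2.0074) ≈ 6.05 dB
∠T = 0.00° − 6.45° = -6.45°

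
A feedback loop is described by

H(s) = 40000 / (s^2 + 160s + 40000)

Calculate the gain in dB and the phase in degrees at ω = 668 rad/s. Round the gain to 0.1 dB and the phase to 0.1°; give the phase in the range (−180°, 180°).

-20.4 dB, -165.3°

At s = jω = j668:
quadratic: (j668)² + 160·j668 + 40000 = -406224 + j106880 → |·| ≈ 4.2005e+05, ∠ ≈ 165.26°
|H| = 40000 / 4.2005e+05 ≈ 0.095227
Gain = 20 log₁₀(0.095227) ≈ -20.42 dB
∠H = 0.00° − 165.26° = -165.26°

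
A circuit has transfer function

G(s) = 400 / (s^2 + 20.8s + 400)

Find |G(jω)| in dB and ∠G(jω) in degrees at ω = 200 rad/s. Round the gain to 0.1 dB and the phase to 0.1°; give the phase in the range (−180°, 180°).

At s = jω = j200:
quadratic: (j200)² + 20.8·j200 + 400 = -39600 + j4160 → |·| ≈ 39818, ∠ ≈ 174.00°
|G| = 400 / 39818 ≈ 0.010046
Gain = 20 log₁₀(0.010046) ≈ -39.96 dB
∠G = 0.00° − 174.00° = -174.00°

-40.0 dB, -174.0°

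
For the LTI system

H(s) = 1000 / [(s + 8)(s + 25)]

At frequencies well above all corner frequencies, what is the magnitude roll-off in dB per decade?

-40 dB/decade

Each pole contributes −20 dB/decade at high frequency; each zero contributes +20 dB/decade.
Net: 0 zero(s) − 2 pole(s) → -40 dB/decade.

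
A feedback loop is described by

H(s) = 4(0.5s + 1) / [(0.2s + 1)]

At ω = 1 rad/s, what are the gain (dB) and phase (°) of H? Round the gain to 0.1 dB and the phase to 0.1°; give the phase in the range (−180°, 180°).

At ω = 1 rad/s:
zero (1 + j1·0.5) = 1 + j0.5 → |·| ≈ 1.118, ∠ ≈ 26.57°
pole (1 + j1·0.2) = 1 + j0.2 → |·| ≈ 1.0198, ∠ ≈ 11.31°
|H| = 4 · 1.118 / (1.0198) ≈ 4.3852
Gain = 20 log₁₀(4.3852) ≈ 12.84 dB
∠H = (26.57°) − (11.31°) = 15.26°

12.8 dB, 15.3°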